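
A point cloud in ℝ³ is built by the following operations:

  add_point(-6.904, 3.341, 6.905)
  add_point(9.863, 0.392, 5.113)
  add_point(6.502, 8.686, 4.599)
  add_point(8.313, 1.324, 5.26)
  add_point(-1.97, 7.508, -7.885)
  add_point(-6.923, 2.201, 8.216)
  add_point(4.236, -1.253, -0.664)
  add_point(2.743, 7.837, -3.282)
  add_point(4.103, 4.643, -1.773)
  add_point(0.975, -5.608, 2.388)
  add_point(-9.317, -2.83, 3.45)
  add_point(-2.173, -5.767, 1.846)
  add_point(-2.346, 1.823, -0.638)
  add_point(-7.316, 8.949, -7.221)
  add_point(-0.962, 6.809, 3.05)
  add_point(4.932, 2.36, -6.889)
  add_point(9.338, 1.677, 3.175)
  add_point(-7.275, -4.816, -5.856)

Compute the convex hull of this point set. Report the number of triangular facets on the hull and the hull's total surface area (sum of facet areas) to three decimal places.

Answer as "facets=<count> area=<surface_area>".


facets=22 area=863.458

Points on the hull: [0, 1, 2, 4, 5, 7, 9, 10, 11, 13, 15, 16, 17] (13 of 18).

Facet areas (half cross-product norm):
  f1: (p17, p13, p10) → 66.9071
  f2: (p0, p13, p10) → 56.2973
  f3: (p0, p5, p10) → 6.3651
  f4: (p9, p5, p1) → 69.2898
  f5: (p15, p9, p1) → 64.9928
  f6: (p15, p9, p17) → 70.8200
  f7: (p2, p5, p1) → 68.5590
  f8: (p2, p0, p5) → 11.8004
  f9: (p2, p7, p15) → 27.6644
  f10: (p2, p0, p13) → 107.3851
  f11: (p2, p7, p13) → 33.4087
  f12: (p11, p5, p10) → 28.7981
  f13: (p11, p9, p5) → 17.2522
  f14: (p11, p17, p10) → 34.0779
  f15: (p11, p9, p17) → 10.9421
  f16: (p4, p17, p13) → 37.3613
  f17: (p4, p15, p17) → 57.0142
  f18: (p4, p7, p13) → 14.8627
  f19: (p4, p7, p15) → 22.4403
  f20: (p16, p15, p1) → 6.5856
  f21: (p16, p2, p1) → 8.3150
  f22: (p16, p2, p15) → 42.3195
Σ area = 863.458

Euler: V−E+F = 13−33+22 = 2.


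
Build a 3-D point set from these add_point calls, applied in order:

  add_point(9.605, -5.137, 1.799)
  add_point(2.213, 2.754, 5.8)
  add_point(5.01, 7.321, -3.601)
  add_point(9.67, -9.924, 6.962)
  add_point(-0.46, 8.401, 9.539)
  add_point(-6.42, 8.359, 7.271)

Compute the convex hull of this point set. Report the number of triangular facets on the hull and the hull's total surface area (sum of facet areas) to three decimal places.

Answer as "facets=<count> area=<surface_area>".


Points on the hull: [0, 2, 3, 4, 5] (5 of 6).

Area of each hull facet:
  f1: (p4, p3, p5) → 61.6630
  f2: (p4, p2, p5) → 45.4924
  f3: (p0, p3, p5) → 73.9039
  f4: (p0, p2, p5) → 113.2559
  f5: (p0, p4, p3) → 64.0864
  f6: (p0, p4, p2) → 101.0166
Σ area = 459.418

Euler: V−E+F = 5−9+6 = 2.

facets=6 area=459.418


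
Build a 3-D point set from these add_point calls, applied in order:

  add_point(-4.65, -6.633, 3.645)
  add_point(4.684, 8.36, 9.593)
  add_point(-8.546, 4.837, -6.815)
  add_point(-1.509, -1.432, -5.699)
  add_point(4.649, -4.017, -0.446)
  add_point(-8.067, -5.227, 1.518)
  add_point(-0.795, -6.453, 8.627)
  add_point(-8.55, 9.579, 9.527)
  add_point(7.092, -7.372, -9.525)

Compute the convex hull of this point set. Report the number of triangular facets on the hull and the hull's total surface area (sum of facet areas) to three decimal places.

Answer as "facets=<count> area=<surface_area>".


Hull vertices (8/9): indices [0, 1, 2, 4, 5, 6, 7, 8].

Facet areas (half cross-product norm):
  f1: (p2, p1, p7) → 113.0486
  f2: (p2, p1, p8) → 205.4517
  f3: (p6, p1, p7) → 101.5529
  f4: (p6, p0, p8) → 54.6947
  f5: (p5, p0, p8) → 37.0672
  f6: (p5, p2, p8) → 119.2970
  f7: (p5, p2, p7) → 102.0723
  f8: (p5, p6, p7) → 84.4268
  f9: (p5, p6, p0) → 6.4973
  f10: (p4, p1, p8) → 43.9621
  f11: (p4, p6, p8) → 31.9833
  f12: (p4, p6, p1) → 81.0113
Σ area = 981.065

Euler characteristic 8−18+12 = 2 ✓

facets=12 area=981.065


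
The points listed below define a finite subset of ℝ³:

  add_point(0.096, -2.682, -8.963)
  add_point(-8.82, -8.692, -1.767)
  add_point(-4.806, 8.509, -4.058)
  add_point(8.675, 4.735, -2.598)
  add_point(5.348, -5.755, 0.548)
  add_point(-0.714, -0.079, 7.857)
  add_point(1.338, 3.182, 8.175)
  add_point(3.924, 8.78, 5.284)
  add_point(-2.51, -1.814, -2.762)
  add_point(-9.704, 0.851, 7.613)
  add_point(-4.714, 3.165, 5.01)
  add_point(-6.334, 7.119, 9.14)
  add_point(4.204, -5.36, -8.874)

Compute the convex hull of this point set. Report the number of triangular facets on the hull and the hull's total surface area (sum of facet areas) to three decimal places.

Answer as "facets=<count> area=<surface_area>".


Points on the hull: [0, 1, 2, 3, 4, 5, 6, 7, 9, 11, 12] (11 of 13).

Triangle areas on the boundary:
  f1: (p2, p0, p3) → 77.6295
  f2: (p2, p1, p9) → 97.0799
  f3: (p2, p0, p1) → 84.9656
  f4: (p11, p2, p9) → 48.5136
  f5: (p5, p1, p9) → 60.1857
  f6: (p5, p4, p1) → 76.7197
  f7: (p5, p11, p9) → 30.4694
  f8: (p12, p0, p1) → 30.1294
  f9: (p12, p4, p1) → 67.1141
  f10: (p12, p0, p3) → 30.8790
  f11: (p12, p4, p3) → 52.2569
  f12: (p7, p2, p3) → 62.0957
  f13: (p7, p11, p2) → 65.5365
  f14: (p7, p4, p3) → 57.5242
  f15: (p6, p5, p11) → 16.7223
  f16: (p6, p7, p11) → 29.5460
  f17: (p6, p5, p4) → 20.9685
  f18: (p6, p7, p4) → 41.3476
Σ area = 949.683

Euler: V−E+F = 11−27+18 = 2.

facets=18 area=949.683


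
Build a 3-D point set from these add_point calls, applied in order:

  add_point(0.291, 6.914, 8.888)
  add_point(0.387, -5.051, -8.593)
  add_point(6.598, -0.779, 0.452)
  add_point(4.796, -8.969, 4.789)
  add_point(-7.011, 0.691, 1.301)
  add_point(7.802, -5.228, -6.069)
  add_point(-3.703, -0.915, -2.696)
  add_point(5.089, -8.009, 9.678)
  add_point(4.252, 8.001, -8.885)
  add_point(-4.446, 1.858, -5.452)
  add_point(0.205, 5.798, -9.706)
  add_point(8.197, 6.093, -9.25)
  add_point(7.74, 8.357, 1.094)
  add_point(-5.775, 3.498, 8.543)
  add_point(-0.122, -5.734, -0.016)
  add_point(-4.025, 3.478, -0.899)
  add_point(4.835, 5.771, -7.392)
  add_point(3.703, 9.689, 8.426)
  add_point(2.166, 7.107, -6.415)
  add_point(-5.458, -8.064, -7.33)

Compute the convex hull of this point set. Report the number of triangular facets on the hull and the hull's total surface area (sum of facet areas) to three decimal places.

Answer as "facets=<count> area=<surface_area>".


facets=26 area=1114.411

Hull vertices (15/20): indices [0, 1, 3, 4, 5, 7, 8, 9, 10, 11, 12, 13, 15, 17, 19].

Per-facet area ½‖(b−a)×(c−a)‖:
  f1: (p13, p19, p4) → 23.6934
  f2: (p12, p8, p11) → 22.7716
  f3: (p12, p8, p17) → 33.4983
  f4: (p5, p19, p3) → 78.7145
  f5: (p5, p12, p11) → 62.2410
  f6: (p15, p13, p4) → 18.1093
  f7: (p10, p8, p11) → 8.5468
  f8: (p10, p15, p13) → 16.6311
  f9: (p10, p8, p17) → 39.9583
  f10: (p10, p13, p17) → 103.2114
  f11: (p7, p12, p17) → 74.7487
  f12: (p7, p19, p3) → 25.1489
  f13: (p7, p13, p19) → 144.1034
  f14: (p7, p5, p3) → 16.9357
  f15: (p7, p5, p12) → 118.7376
  f16: (p1, p5, p11) → 45.9553
  f17: (p1, p5, p19) → 17.1944
  f18: (p1, p10, p11) → 43.6823
  f19: (p1, p10, p19) → 32.5709
  f20: (p9, p19, p4) → 37.1237
  f21: (p9, p10, p19) → 33.1979
  f22: (p9, p15, p4) → 11.0506
  f23: (p9, p10, p15) → 17.1650
  f24: (p0, p13, p17) → 3.5027
  f25: (p0, p7, p17) → 32.2953
  f26: (p0, p7, p13) → 53.6232
Σ area = 1114.411

Check V−E+F: 15 − 39 + 26 = 2.


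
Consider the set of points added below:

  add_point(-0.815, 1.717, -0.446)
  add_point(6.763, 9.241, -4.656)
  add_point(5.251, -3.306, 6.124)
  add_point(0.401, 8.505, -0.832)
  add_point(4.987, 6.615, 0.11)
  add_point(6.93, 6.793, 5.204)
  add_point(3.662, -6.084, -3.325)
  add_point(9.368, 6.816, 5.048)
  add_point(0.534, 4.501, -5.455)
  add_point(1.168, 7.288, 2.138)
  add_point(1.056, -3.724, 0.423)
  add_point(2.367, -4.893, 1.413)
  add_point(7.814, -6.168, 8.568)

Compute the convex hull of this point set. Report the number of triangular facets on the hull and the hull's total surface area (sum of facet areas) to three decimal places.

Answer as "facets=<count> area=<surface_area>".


facets=20 area=509.022

Hull vertices (12/13): indices [0, 1, 2, 3, 5, 6, 7, 8, 9, 10, 11, 12].

Per-facet area ½‖(b−a)×(c−a)‖:
  f1: (p1, p12, p7) → 62.8455
  f2: (p6, p1, p12) → 98.8158
  f3: (p10, p6, p0) → 13.0873
  f4: (p8, p6, p0) → 27.7926
  f5: (p8, p6, p1) → 41.7806
  f6: (p2, p9, p0) → 33.0897
  f7: (p2, p9, p12) → 10.5955
  f8: (p2, p10, p0) → 19.9465
  f9: (p2, p10, p12) → 11.0750
  f10: (p5, p12, p7) → 16.3791
  f11: (p5, p9, p12) → 42.5432
  f12: (p11, p6, p12) → 19.1417
  f13: (p11, p10, p12) → 4.7008
  f14: (p11, p10, p6) → 5.0320
  f15: (p3, p5, p9) → 8.1702
  f16: (p3, p8, p1) → 21.4446
  f17: (p3, p1, p7) → 36.8987
  f18: (p3, p5, p7) → 8.1591
  f19: (p3, p9, p0) → 10.5794
  f20: (p3, p8, p0) → 16.9447
Σ area = 509.022

Check V−E+F: 12 − 30 + 20 = 2.


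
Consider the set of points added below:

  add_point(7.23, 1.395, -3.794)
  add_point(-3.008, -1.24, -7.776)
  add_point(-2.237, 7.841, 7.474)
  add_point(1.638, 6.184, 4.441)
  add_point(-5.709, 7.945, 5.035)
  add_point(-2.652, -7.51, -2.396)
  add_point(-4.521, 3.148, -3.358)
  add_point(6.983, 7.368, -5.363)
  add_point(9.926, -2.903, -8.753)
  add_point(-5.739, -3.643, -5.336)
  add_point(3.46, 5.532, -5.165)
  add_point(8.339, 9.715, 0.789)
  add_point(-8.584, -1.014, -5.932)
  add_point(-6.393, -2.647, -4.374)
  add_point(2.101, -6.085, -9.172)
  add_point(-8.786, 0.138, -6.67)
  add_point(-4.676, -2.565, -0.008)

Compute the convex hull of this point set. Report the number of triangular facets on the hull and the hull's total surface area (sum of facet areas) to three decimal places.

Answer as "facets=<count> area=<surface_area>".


13 of the 17 inputs are extreme points: [1, 2, 3, 4, 5, 7, 8, 9, 11, 12, 14, 15, 16].

Triangle areas on the boundary:
  f1: (p7, p11, p8) → 31.6225
  f2: (p14, p5, p8) → 29.7207
  f3: (p4, p7, p15) → 109.8998
  f4: (p4, p2, p11) → 24.8716
  f5: (p4, p7, p11) → 49.6658
  f6: (p3, p11, p8) → 66.8449
  f7: (p3, p2, p11) → 15.2757
  f8: (p3, p5, p8) → 111.9527
  f9: (p3, p2, p5) → 39.0312
  f10: (p1, p7, p15) → 34.2631
  f11: (p1, p7, p8) → 67.2112
  f12: (p1, p14, p15) → 10.6854
  f13: (p1, p14, p8) → 27.8871
  f14: (p9, p14, p5) → 23.5630
  f15: (p16, p2, p5) → 20.5205
  f16: (p16, p4, p2) → 24.5416
  f17: (p12, p9, p5) → 4.4811
  f18: (p12, p14, p15) → 8.0024
  f19: (p12, p9, p14) → 11.8618
  f20: (p12, p16, p5) → 21.2456
  f21: (p12, p4, p15) → 9.9579
  f22: (p12, p16, p4) → 42.2393
Σ area = 785.345

Euler characteristic 13−33+22 = 2 ✓

facets=22 area=785.345


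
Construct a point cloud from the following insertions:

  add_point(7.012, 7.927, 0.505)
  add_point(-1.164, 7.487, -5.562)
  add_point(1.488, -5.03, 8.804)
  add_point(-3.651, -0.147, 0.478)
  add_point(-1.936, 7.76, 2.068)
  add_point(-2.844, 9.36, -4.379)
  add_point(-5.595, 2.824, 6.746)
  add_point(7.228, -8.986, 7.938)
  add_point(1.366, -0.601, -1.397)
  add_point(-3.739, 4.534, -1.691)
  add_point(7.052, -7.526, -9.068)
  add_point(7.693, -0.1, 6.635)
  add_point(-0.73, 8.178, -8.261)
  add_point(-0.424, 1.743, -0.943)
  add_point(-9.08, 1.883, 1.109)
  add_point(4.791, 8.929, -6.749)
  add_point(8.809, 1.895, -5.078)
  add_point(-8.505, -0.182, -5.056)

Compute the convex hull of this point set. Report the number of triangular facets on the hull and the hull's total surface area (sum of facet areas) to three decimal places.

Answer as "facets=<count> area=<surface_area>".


facets=22 area=1025.181

Extreme-point indices: [0, 2, 4, 5, 6, 7, 10, 11, 12, 14, 15, 16, 17] — 13 of 18 on the boundary.

Triangle areas on the boundary:
  f1: (p10, p7, p16) → 84.3180
  f2: (p17, p10, p7) → 148.2579
  f3: (p11, p7, p16) → 50.9789
  f4: (p11, p0, p16) → 41.8800
  f5: (p11, p6, p0) → 67.0027
  f6: (p4, p6, p14) → 25.4537
  f7: (p4, p6, p0) → 28.5101
  f8: (p12, p17, p10) → 98.2773
  f9: (p2, p11, p7) → 27.4218
  f10: (p2, p11, p6) → 44.2628
  f11: (p2, p6, p14) → 33.0404
  f12: (p2, p17, p14) → 46.3214
  f13: (p2, p17, p7) → 53.3911
  f14: (p15, p0, p16) → 28.3588
  f15: (p15, p10, p16) → 33.9556
  f16: (p15, p12, p10) → 48.3821
  f17: (p5, p15, p12) → 12.9777
  f18: (p5, p4, p14) → 31.1334
  f19: (p5, p4, p0) → 30.4343
  f20: (p5, p15, p0) → 30.6319
  f21: (p5, p17, p14) → 34.7793
  f22: (p5, p12, p17) → 25.4116
Σ area = 1025.181

Euler characteristic 13−33+22 = 2 ✓


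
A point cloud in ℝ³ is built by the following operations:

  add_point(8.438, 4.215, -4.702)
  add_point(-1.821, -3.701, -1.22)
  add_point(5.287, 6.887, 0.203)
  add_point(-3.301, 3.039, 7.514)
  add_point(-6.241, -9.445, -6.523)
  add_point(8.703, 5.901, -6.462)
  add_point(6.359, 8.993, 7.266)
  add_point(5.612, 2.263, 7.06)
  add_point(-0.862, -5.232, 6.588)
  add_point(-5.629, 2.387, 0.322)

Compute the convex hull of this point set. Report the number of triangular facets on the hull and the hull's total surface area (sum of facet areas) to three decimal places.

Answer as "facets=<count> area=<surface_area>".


Extreme-point indices: [0, 2, 3, 4, 5, 6, 7, 8, 9] — 9 of 10 on the boundary.

Area of each hull facet:
  f1: (p8, p3, p4) → 61.8340
  f2: (p9, p5, p4) → 111.0971
  f3: (p9, p3, p4) → 42.9289
  f4: (p9, p6, p3) → 41.2675
  f5: (p7, p6, p3) → 30.3362
  f6: (p7, p8, p3) → 36.1226
  f7: (p2, p6, p5) → 16.5533
  f8: (p2, p9, p5) → 41.3037
  f9: (p2, p9, p6) → 42.7791
  f10: (p0, p7, p8) → 59.1843
  f11: (p0, p5, p4) → 21.6454
  f12: (p0, p8, p4) → 125.3862
  f13: (p0, p6, p5) → 14.4934
  f14: (p0, p7, p6) → 41.0061
Σ area = 685.938

Check V−E+F: 9 − 21 + 14 = 2.

facets=14 area=685.938


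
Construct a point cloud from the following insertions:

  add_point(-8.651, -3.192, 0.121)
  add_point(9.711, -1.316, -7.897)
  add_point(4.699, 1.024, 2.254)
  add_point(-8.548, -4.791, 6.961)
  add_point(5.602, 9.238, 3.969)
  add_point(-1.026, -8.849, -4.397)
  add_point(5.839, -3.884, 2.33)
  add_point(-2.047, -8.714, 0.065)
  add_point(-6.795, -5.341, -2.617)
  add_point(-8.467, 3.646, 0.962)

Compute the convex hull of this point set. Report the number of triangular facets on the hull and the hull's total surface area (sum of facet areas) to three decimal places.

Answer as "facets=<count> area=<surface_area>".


Hull vertices (9/10): indices [0, 1, 3, 4, 5, 6, 7, 8, 9].

Facet areas (half cross-product norm):
  f1: (p9, p4, p1) → 125.2453
  f2: (p9, p3, p0) → 24.0707
  f3: (p9, p3, p4) → 78.4507
  f4: (p8, p5, p1) → 42.5499
  f5: (p8, p9, p1) → 87.1744
  f6: (p8, p9, p0) → 10.7430
  f7: (p8, p3, p0) → 11.6177
  f8: (p6, p3, p4) → 100.1281
  f9: (p6, p5, p1) → 58.9464
  f10: (p6, p4, p1) → 73.8508
  f11: (p7, p6, p3) → 48.1093
  f12: (p7, p6, p5) → 21.7576
  f13: (p7, p8, p3) → 30.2899
  f14: (p7, p8, p5) → 14.2982
Σ area = 727.232

Euler: V−E+F = 9−21+14 = 2.

facets=14 area=727.232


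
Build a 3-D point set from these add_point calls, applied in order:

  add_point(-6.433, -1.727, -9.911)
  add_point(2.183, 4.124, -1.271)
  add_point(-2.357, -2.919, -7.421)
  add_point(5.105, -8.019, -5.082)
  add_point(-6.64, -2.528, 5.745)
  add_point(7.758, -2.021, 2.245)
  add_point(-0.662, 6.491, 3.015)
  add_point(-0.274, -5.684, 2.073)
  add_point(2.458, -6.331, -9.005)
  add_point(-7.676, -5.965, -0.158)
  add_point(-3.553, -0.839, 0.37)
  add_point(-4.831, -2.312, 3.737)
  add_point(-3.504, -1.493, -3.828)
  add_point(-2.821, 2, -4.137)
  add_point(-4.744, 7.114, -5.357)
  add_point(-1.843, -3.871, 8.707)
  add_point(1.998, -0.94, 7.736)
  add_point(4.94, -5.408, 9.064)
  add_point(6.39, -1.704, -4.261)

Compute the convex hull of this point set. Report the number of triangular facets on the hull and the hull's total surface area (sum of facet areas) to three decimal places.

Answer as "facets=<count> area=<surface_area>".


Points on the hull: [0, 1, 3, 4, 5, 6, 8, 9, 14, 15, 16, 17, 18] (13 of 19).

Per-facet area ½‖(b−a)×(c−a)‖:
  f1: (p0, p14, p9) → 53.9452
  f2: (p18, p3, p5) → 21.4690
  f3: (p4, p14, p9) → 48.9034
  f4: (p4, p15, p9) → 17.9235
  f5: (p6, p4, p14) → 52.0463
  f6: (p6, p4, p15) → 32.0583
  f7: (p8, p18, p3) → 16.1956
  f8: (p8, p3, p9) → 33.6128
  f9: (p8, p0, p9) → 53.1175
  f10: (p8, p0, p14) → 49.5460
  f11: (p8, p18, p14) → 54.7307
  f12: (p17, p6, p5) → 48.7020
  f13: (p17, p3, p5) → 38.3472
  f14: (p17, p3, p9) → 91.8546
  f15: (p17, p15, p9) → 32.0666
  f16: (p1, p18, p5) → 25.2208
  f17: (p1, p6, p5) → 24.3347
  f18: (p1, p18, p14) → 28.6430
  f19: (p1, p6, p14) → 23.8471
  f20: (p16, p6, p15) → 21.1750
  f21: (p16, p17, p15) → 13.4941
  f22: (p16, p17, p6) → 9.1215
Σ area = 790.355

Euler characteristic 13−33+22 = 2 ✓

facets=22 area=790.355


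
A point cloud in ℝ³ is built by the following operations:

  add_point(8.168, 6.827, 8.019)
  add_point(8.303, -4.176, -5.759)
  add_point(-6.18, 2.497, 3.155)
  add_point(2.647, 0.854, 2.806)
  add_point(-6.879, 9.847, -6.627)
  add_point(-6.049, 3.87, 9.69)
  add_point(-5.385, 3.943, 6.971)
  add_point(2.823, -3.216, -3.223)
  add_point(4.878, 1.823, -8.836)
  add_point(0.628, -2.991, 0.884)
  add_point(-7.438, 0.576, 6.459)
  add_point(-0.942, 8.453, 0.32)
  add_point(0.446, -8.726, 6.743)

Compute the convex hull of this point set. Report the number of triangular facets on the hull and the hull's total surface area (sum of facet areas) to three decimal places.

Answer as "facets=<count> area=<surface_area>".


facets=14 area=893.140

Points on the hull: [0, 1, 4, 5, 7, 8, 10, 11, 12] (9 of 13).

Area of each hull facet:
  f1: (p5, p4, p10) → 38.2715
  f2: (p11, p5, p4) → 49.5774
  f3: (p12, p4, p10) → 88.0194
  f4: (p12, p5, p10) → 27.8469
  f5: (p7, p12, p1) → 31.5018
  f6: (p7, p12, p4) → 87.3749
  f7: (p7, p8, p1) → 21.5529
  f8: (p7, p8, p4) → 56.2737
  f9: (p0, p12, p1) → 121.4871
  f10: (p0, p12, p5) → 101.4467
  f11: (p0, p11, p5) → 67.9199
  f12: (p0, p8, p1) → 65.5758
  f13: (p0, p11, p4) → 8.9245
  f14: (p0, p8, p4) → 127.3675
Σ area = 893.140

Euler characteristic 9−21+14 = 2 ✓


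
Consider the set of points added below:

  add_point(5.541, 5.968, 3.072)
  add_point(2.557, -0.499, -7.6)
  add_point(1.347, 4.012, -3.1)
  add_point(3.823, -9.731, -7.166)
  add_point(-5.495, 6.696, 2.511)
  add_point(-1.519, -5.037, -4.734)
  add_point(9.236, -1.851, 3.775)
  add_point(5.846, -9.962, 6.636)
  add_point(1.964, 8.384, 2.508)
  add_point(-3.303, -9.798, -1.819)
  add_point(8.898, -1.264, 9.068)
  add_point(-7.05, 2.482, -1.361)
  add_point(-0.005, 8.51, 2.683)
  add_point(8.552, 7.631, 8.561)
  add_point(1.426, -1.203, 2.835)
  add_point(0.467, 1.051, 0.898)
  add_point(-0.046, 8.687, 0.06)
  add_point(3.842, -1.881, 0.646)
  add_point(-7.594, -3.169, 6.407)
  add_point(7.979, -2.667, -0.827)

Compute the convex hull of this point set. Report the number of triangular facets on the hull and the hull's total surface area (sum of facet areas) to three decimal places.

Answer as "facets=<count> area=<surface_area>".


facets=26 area=966.774

Extreme-point indices: [0, 1, 3, 4, 5, 6, 7, 9, 10, 11, 12, 13, 16, 18, 19] — 15 of 20 on the boundary.

Triangle areas on the boundary:
  f1: (p11, p1, p16) → 52.3362
  f2: (p7, p3, p6) → 62.1383
  f3: (p19, p3, p6) → 15.0156
  f4: (p19, p3, p1) → 38.9553
  f5: (p19, p13, p6) → 21.3201
  f6: (p19, p13, p1) → 58.2820
  f7: (p4, p13, p18) → 82.4910
  f8: (p4, p11, p18) → 28.3999
  f9: (p4, p11, p16) → 18.3065
  f10: (p0, p1, p16) → 41.4533
  f11: (p0, p13, p16) → 17.0975
  f12: (p0, p13, p1) → 13.9085
  f13: (p5, p3, p1) → 25.0511
  f14: (p5, p11, p1) → 33.4311
  f15: (p9, p7, p18) → 69.5145
  f16: (p9, p7, p3) → 54.5925
  f17: (p9, p5, p3) → 21.8362
  f18: (p9, p11, p18) → 52.9352
  f19: (p9, p5, p11) → 27.9472
  f20: (p10, p13, p6) → 23.7520
  f21: (p10, p7, p6) → 23.9829
  f22: (p10, p13, p18) → 74.7929
  f23: (p10, p7, p18) → 71.2545
  f24: (p12, p13, p16) → 11.1446
  f25: (p12, p4, p16) → 7.6025
  f26: (p12, p4, p13) → 19.2323
Σ area = 966.774

Euler characteristic 15−39+26 = 2 ✓


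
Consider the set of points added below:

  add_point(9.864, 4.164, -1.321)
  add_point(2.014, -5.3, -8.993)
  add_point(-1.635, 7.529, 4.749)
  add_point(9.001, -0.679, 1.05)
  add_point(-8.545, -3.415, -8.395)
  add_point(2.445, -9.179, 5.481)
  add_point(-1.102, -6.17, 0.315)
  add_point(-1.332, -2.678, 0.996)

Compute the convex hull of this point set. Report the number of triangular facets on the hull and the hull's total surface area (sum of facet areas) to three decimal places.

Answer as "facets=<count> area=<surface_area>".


Hull vertices (6/8): indices [0, 1, 2, 3, 4, 5].

Triangle areas on the boundary:
  f1: (p2, p0, p4) → 122.4799
  f2: (p2, p5, p4) → 141.2476
  f3: (p1, p0, p4) → 71.7372
  f4: (p1, p5, p4) → 80.5050
  f5: (p3, p1, p0) → 35.6345
  f6: (p3, p1, p5) → 73.1767
  f7: (p3, p2, p0) → 36.4530
  f8: (p3, p2, p5) → 80.4992
Σ area = 641.733

Euler: V−E+F = 6−12+8 = 2.

facets=8 area=641.733


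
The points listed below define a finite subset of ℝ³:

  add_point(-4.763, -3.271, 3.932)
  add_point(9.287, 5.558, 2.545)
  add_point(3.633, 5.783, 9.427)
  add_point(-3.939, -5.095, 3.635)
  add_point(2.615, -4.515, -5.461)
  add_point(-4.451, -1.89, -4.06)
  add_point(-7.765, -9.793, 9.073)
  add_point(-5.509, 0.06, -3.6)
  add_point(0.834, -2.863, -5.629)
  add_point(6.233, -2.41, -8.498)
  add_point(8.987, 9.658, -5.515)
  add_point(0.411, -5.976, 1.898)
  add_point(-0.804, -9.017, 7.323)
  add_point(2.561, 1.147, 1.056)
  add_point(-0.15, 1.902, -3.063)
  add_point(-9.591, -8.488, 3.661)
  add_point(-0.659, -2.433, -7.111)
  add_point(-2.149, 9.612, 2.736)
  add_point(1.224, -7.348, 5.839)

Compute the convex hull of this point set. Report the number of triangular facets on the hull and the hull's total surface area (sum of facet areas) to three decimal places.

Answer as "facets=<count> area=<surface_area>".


facets=22 area=977.555

13 of the 19 inputs are extreme points: [1, 2, 4, 5, 6, 7, 9, 10, 12, 15, 16, 17, 18].

Per-facet area ½‖(b−a)×(c−a)‖:
  f1: (p10, p9, p1) → 56.2718
  f2: (p2, p10, p1) → 30.4352
  f3: (p2, p17, p10) → 66.6276
  f4: (p7, p17, p15) → 66.8732
  f5: (p7, p17, p10) → 82.4602
  f6: (p4, p12, p15) → 65.9435
  f7: (p4, p12, p9) → 19.6499
  f8: (p18, p9, p1) → 98.6405
  f9: (p18, p12, p9) → 13.6628
  f10: (p18, p2, p1) → 61.1818
  f11: (p18, p2, p12) → 17.8738
  f12: (p6, p12, p15) → 21.1197
  f13: (p6, p2, p12) → 52.8593
  f14: (p6, p17, p15) → 56.8996
  f15: (p6, p2, p17) → 92.9123
  f16: (p16, p4, p9) → 10.8329
  f17: (p16, p10, p9) → 44.1133
  f18: (p16, p7, p10) → 50.1218
  f19: (p16, p4, p15) → 32.1377
  f20: (p5, p7, p15) → 12.7485
  f21: (p5, p16, p15) → 19.6843
  f22: (p5, p16, p7) → 4.5055
Σ area = 977.555

Euler: V−E+F = 13−33+22 = 2.


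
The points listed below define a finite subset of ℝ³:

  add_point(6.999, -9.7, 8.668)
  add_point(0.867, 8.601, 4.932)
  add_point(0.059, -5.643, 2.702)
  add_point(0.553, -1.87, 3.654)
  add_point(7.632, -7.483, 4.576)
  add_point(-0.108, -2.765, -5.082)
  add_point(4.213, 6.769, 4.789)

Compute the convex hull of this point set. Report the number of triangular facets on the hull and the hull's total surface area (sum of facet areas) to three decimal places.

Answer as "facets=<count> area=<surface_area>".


facets=10 area=349.577

Points on the hull: [0, 1, 2, 3, 4, 5, 6] (7 of 7).

Triangle areas on the boundary:
  f1: (p0, p4, p5) → 21.4362
  f2: (p2, p1, p5) → 58.7683
  f3: (p2, p0, p5) → 29.1186
  f4: (p6, p4, p5) → 85.5801
  f5: (p6, p1, p5) → 27.3725
  f6: (p6, p0, p4) → 31.3210
  f7: (p6, p0, p1) → 26.3088
  f8: (p3, p0, p1) → 47.0249
  f9: (p3, p2, p1) → 3.2596
  f10: (p3, p2, p0) → 19.3874
Σ area = 349.577

Euler characteristic 7−15+10 = 2 ✓


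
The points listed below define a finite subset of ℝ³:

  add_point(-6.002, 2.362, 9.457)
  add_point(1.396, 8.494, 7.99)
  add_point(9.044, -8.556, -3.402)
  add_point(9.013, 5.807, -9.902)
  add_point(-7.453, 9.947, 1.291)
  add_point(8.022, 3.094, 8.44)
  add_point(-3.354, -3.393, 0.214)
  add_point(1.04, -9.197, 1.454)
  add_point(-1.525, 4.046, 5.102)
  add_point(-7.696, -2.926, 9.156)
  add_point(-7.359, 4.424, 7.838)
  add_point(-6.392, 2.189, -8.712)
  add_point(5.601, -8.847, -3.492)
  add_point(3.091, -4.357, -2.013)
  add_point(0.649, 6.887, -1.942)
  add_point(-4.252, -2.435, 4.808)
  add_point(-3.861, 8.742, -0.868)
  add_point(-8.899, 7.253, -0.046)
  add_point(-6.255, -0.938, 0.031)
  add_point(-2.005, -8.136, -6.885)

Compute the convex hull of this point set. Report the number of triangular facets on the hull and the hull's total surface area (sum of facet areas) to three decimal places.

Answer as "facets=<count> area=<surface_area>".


facets=22 area=1221.175

Extreme-point indices: [0, 1, 2, 3, 4, 5, 7, 9, 10, 11, 12, 17, 19] — 13 of 20 on the boundary.

Per-facet area ½‖(b−a)×(c−a)‖:
  f1: (p19, p3, p2) → 90.2218
  f2: (p11, p19, p3) → 89.0864
  f3: (p9, p11, p19) → 98.0911
  f4: (p9, p11, p17) → 70.1303
  f5: (p4, p11, p17) → 13.4644
  f6: (p4, p1, p3) → 107.1515
  f7: (p4, p11, p3) → 100.7928
  f8: (p5, p3, p2) → 123.1640
  f9: (p5, p1, p3) → 79.0462
  f10: (p5, p1, p0) → 40.8964
  f11: (p5, p9, p0) → 36.6873
  f12: (p7, p9, p19) → 57.0674
  f13: (p7, p5, p2) → 72.4606
  f14: (p7, p5, p9) → 98.2540
  f15: (p10, p1, p0) → 14.1295
  f16: (p10, p4, p1) → 40.0454
  f17: (p10, p4, p17) → 13.9754
  f18: (p10, p9, p17) → 27.8938
  f19: (p10, p9, p0) → 7.1341
  f20: (p12, p19, p2) → 5.9954
  f21: (p12, p7, p2) → 8.7510
  f22: (p12, p7, p19) → 26.7364
Σ area = 1221.175

Euler: V−E+F = 13−33+22 = 2.


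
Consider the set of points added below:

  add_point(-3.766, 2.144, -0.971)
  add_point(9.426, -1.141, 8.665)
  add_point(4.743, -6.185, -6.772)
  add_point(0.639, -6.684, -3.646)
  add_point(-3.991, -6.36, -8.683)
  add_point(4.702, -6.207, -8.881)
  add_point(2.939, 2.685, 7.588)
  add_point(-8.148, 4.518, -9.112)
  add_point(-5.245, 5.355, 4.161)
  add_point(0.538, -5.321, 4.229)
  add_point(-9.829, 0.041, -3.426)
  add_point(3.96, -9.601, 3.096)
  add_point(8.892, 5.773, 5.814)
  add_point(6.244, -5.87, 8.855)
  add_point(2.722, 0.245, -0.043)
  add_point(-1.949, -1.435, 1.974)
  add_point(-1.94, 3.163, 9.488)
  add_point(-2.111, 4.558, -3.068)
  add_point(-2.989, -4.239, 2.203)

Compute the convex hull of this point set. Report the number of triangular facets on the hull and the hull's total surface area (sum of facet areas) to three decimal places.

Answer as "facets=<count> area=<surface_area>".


Hull vertices (11/19): indices [1, 4, 5, 7, 8, 10, 11, 12, 13, 16, 18].

Per-facet area ½‖(b−a)×(c−a)‖:
  f1: (p4, p7, p10) → 37.2374
  f2: (p5, p11, p1) → 69.7299
  f3: (p5, p4, p11) → 54.0248
  f4: (p5, p4, p7) → 47.6651
  f5: (p18, p16, p10) → 50.6804
  f6: (p18, p4, p10) → 46.1394
  f7: (p18, p4, p11) → 49.0515
  f8: (p13, p11, p1) → 16.8365
  f9: (p13, p16, p1) → 33.8055
  f10: (p13, p18, p11) → 31.8987
  f11: (p13, p18, p16) → 55.4016
  f12: (p12, p16, p1) → 42.4879
  f13: (p12, p5, p1) → 70.1737
  f14: (p12, p5, p7) → 158.5599
  f15: (p8, p12, p7) → 91.5986
  f16: (p8, p12, p16) → 38.6015
  f17: (p8, p7, p10) → 37.9492
  f18: (p8, p16, p10) → 26.3735
Σ area = 958.215

Check V−E+F: 11 − 27 + 18 = 2.

facets=18 area=958.215


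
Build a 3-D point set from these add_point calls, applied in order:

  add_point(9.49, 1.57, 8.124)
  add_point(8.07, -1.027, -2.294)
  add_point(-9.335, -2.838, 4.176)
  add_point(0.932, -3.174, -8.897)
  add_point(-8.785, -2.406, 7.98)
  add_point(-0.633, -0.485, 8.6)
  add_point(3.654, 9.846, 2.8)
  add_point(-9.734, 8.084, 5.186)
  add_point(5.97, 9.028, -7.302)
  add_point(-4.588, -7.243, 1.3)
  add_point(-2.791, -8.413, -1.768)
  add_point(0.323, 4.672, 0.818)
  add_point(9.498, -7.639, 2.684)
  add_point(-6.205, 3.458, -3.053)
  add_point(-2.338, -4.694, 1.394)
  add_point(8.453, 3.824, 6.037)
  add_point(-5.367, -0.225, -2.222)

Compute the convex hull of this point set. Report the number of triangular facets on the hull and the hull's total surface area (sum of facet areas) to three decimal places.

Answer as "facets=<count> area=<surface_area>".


14 of the 17 inputs are extreme points: [0, 1, 2, 3, 4, 5, 6, 7, 8, 9, 10, 12, 13, 15].

Area of each hull facet:
  f1: (p0, p6, p7) → 74.2088
  f2: (p8, p6, p7) → 66.0365
  f3: (p13, p8, p7) → 65.8554
  f4: (p13, p8, p3) → 70.4887
  f5: (p10, p3, p12) → 62.1858
  f6: (p10, p9, p12) → 24.2149
  f7: (p10, p13, p3) → 51.8895
  f8: (p4, p9, p12) → 60.1797
  f9: (p1, p3, p12) → 39.2470
  f10: (p1, p8, p3) → 55.3376
  f11: (p1, p0, p12) → 41.6103
  f12: (p1, p8, p0) → 60.1550
  f13: (p15, p0, p6) → 4.8227
  f14: (p15, p8, p6) → 42.6139
  f15: (p15, p8, p0) → 10.5323
  f16: (p5, p0, p12) → 54.6990
  f17: (p5, p4, p12) → 47.6159
  f18: (p5, p0, p7) → 56.2143
  f19: (p5, p4, p7) → 45.4453
  f20: (p2, p4, p9) → 12.7123
  f21: (p2, p13, p7) → 46.4363
  f22: (p2, p4, p7) → 20.8122
  f23: (p2, p10, p9) → 7.0155
  f24: (p2, p10, p13) → 50.7565
Σ area = 1071.085

Check V−E+F: 14 − 36 + 24 = 2.

facets=24 area=1071.085


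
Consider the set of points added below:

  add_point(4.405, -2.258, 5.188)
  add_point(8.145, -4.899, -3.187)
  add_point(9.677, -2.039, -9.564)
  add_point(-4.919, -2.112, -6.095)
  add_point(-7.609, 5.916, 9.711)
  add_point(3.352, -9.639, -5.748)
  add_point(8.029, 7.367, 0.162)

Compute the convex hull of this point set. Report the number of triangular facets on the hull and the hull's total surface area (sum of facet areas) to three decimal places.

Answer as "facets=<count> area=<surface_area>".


facets=10 area=719.326

Points on the hull: [0, 1, 2, 3, 4, 5, 6] (7 of 7).

Area of each hull facet:
  f1: (p3, p5, p4) → 92.5885
  f2: (p3, p5, p2) → 59.2097
  f3: (p3, p6, p4) → 137.5969
  f4: (p3, p6, p2) → 98.1777
  f5: (p0, p5, p4) → 88.2282
  f6: (p0, p6, p4) → 86.8833
  f7: (p1, p5, p2) → 25.6959
  f8: (p1, p0, p5) → 33.4663
  f9: (p1, p6, p2) → 44.9821
  f10: (p1, p0, p6) → 52.4976
Σ area = 719.326

Euler characteristic 7−15+10 = 2 ✓


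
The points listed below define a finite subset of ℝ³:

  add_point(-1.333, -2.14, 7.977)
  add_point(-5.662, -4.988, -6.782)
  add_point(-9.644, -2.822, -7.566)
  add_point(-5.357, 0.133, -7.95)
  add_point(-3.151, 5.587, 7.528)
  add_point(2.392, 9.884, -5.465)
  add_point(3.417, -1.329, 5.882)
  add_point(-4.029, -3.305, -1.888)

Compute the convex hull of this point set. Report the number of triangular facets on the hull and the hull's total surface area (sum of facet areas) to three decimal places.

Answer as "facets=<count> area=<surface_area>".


7 of the 8 inputs are extreme points: [0, 1, 2, 3, 4, 5, 6].

Triangle areas on the boundary:
  f1: (p4, p5, p2) → 121.3474
  f2: (p4, p0, p2) → 69.6136
  f3: (p4, p5, p6) → 70.0616
  f4: (p4, p0, p6) → 20.8760
  f5: (p1, p5, p6) → 115.0306
  f6: (p1, p0, p2) → 34.1521
  f7: (p1, p0, p6) → 40.8982
  f8: (p3, p5, p2) → 12.9040
  f9: (p3, p1, p2) → 10.8319
  f10: (p3, p1, p5) → 22.5014
Σ area = 518.217

Euler: V−E+F = 7−15+10 = 2.

facets=10 area=518.217


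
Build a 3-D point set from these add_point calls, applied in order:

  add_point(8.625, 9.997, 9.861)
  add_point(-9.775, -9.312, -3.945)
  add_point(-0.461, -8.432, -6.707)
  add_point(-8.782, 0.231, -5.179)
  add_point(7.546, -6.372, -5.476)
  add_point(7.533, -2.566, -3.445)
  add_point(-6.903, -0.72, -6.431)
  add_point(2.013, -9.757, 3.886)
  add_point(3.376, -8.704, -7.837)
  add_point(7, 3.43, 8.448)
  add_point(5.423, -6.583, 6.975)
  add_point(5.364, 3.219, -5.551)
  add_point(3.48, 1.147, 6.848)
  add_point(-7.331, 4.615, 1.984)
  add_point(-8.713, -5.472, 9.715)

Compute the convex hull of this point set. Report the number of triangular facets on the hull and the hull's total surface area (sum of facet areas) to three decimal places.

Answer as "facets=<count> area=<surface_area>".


Points on the hull: [0, 1, 3, 4, 5, 6, 7, 8, 10, 11, 13, 14] (12 of 15).

Triangle areas on the boundary:
  f1: (p7, p8, p1) → 74.7317
  f2: (p14, p7, p1) → 81.7288
  f3: (p3, p14, p1) → 68.0297
  f4: (p4, p7, p8) → 30.0236
  f5: (p10, p14, p0) → 123.3407
  f6: (p10, p14, p7) → 36.0734
  f7: (p10, p4, p0) → 107.4427
  f8: (p10, p4, p7) → 31.8297
  f9: (p13, p14, p0) → 118.5777
  f10: (p13, p3, p14) → 54.2827
  f11: (p11, p4, p8) → 25.3801
  f12: (p11, p13, p0) → 119.9810
  f13: (p11, p13, p3) → 59.6544
  f14: (p6, p11, p8) → 70.4557
  f15: (p6, p11, p3) → 12.9396
  f16: (p6, p8, p1) → 58.8606
  f17: (p6, p3, p1) → 11.5067
  f18: (p5, p4, p0) → 12.8038
  f19: (p5, p11, p0) → 55.9700
  f20: (p5, p11, p4) → 10.9225
Σ area = 1164.535

Check V−E+F: 12 − 30 + 20 = 2.

facets=20 area=1164.535


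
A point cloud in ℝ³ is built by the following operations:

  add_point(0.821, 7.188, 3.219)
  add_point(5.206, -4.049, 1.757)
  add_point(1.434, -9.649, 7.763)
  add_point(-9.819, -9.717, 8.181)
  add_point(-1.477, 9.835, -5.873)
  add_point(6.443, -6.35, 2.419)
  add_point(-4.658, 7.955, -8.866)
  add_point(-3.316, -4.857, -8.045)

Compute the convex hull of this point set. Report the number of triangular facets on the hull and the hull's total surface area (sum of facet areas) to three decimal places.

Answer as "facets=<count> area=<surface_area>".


facets=10 area=780.079

7 of the 8 inputs are extreme points: [0, 2, 3, 4, 5, 6, 7].

Area of each hull facet:
  f1: (p7, p6, p3) → 112.2278
  f2: (p7, p4, p5) → 107.2369
  f3: (p7, p6, p4) → 29.4370
  f4: (p0, p4, p5) → 68.4540
  f5: (p0, p6, p3) → 136.5820
  f6: (p0, p6, p4) → 17.8467
  f7: (p2, p0, p3) → 98.2340
  f8: (p2, p0, p5) → 58.6487
  f9: (p2, p7, p3) → 93.9387
  f10: (p2, p7, p5) → 57.4730
Σ area = 780.079

Check V−E+F: 7 − 15 + 10 = 2.


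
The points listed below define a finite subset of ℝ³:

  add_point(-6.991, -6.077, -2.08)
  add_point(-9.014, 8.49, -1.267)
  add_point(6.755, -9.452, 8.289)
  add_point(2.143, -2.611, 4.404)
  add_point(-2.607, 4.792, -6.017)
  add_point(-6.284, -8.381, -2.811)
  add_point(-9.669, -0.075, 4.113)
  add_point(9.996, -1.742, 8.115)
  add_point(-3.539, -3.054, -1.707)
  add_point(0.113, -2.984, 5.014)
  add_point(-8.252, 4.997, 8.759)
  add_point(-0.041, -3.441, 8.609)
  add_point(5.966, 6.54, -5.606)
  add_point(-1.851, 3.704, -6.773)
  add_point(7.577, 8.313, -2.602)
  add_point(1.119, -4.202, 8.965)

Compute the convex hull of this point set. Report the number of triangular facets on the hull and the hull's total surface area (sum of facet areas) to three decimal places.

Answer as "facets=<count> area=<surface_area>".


Extreme-point indices: [0, 1, 2, 4, 5, 6, 7, 10, 12, 13, 14, 15] — 12 of 16 on the boundary.

Facet areas (half cross-product norm):
  f1: (p5, p13, p1) → 68.8171
  f2: (p10, p1, p6) → 34.2463
  f3: (p14, p10, p7) → 135.0926
  f4: (p14, p10, p1) → 88.5907
  f5: (p0, p1, p6) → 45.0303
  f6: (p0, p5, p6) → 5.1771
  f7: (p0, p5, p1) → 5.2347
  f8: (p12, p14, p1) → 29.9520
  f9: (p12, p5, p13) → 46.5175
  f10: (p12, p14, p7) → 27.1154
  f11: (p15, p10, p7) → 52.7116
  f12: (p15, p10, p6) → 43.1719
  f13: (p4, p13, p1) → 2.4814
  f14: (p4, p12, p1) → 30.6850
  f15: (p4, p12, p13) → 6.3304
  f16: (p2, p12, p7) → 63.8021
  f17: (p2, p12, p5) → 157.5639
  f18: (p2, p15, p7) → 30.3952
  f19: (p2, p5, p6) → 96.4713
  f20: (p2, p15, p6) → 27.8956
Σ area = 997.282

Check V−E+F: 12 − 30 + 20 = 2.

facets=20 area=997.282


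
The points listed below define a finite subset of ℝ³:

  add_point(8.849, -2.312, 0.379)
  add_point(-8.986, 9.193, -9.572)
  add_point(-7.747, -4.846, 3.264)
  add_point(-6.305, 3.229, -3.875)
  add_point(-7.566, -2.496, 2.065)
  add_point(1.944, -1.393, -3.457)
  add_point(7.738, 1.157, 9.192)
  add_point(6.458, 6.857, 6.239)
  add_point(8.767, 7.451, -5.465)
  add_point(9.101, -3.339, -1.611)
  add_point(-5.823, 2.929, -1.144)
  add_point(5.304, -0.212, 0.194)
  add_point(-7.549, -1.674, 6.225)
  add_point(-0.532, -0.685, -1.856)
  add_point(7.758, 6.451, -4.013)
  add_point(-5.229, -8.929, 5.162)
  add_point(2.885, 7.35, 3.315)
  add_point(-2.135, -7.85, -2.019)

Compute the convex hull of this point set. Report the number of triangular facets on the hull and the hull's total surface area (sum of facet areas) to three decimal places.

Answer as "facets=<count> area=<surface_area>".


facets=18 area=989.306

Points on the hull: [0, 1, 2, 6, 7, 8, 9, 12, 15, 16, 17] (11 of 18).

Area of each hull facet:
  f1: (p6, p15, p9) → 93.0522
  f2: (p8, p9, p1) → 102.9320
  f3: (p17, p9, p1) → 120.2917
  f4: (p17, p15, p9) → 44.1500
  f5: (p12, p6, p15) → 60.5772
  f6: (p7, p8, p6) → 34.9595
  f7: (p7, p12, p6) → 51.4426
  f8: (p0, p6, p9) → 1.0821
  f9: (p0, p8, p9) → 12.7966
  f10: (p0, p8, p6) → 53.5405
  f11: (p2, p12, p1) → 41.2830
  f12: (p2, p12, p15) → 10.6708
  f13: (p2, p17, p1) → 78.2899
  f14: (p2, p17, p15) → 19.7052
  f15: (p16, p12, p1) → 119.1995
  f16: (p16, p7, p12) → 30.3878
  f17: (p16, p8, p1) → 90.5217
  f18: (p16, p7, p8) → 24.4230
Σ area = 989.306

Euler characteristic 11−27+18 = 2 ✓


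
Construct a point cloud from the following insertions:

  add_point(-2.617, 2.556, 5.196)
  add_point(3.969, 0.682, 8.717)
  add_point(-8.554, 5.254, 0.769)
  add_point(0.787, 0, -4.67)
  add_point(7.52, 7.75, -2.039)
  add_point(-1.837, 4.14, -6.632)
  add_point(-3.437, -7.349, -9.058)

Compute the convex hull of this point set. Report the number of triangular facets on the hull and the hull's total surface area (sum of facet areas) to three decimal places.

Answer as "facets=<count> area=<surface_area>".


facets=8 area=528.936

Points on the hull: [0, 1, 2, 4, 5, 6] (6 of 7).

Area of each hull facet:
  f1: (p1, p4, p2) → 96.9075
  f2: (p1, p6, p4) → 128.3586
  f3: (p5, p4, p2) → 54.0584
  f4: (p5, p6, p2) → 58.7436
  f5: (p5, p6, p4) → 55.9485
  f6: (p0, p6, p2) → 65.3031
  f7: (p0, p1, p2) → 5.3309
  f8: (p0, p1, p6) → 64.2855
Σ area = 528.936

Euler: V−E+F = 6−12+8 = 2.


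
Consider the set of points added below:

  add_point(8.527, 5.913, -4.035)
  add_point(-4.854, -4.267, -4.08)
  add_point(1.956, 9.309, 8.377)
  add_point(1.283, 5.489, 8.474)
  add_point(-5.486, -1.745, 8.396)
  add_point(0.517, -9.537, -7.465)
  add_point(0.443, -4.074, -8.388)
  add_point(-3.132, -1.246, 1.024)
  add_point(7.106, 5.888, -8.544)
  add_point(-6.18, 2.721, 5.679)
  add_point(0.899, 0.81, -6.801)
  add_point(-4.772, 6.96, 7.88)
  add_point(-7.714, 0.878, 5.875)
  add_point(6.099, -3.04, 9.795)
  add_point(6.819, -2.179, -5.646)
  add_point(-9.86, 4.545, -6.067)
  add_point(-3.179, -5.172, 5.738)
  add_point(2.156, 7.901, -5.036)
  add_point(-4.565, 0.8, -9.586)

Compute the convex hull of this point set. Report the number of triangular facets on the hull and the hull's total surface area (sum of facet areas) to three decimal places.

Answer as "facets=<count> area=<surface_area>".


facets=26 area=1081.976

Extreme-point indices: [0, 1, 2, 4, 5, 6, 8, 11, 12, 13, 14, 15, 16, 17, 18] — 15 of 19 on the boundary.

Facet areas (half cross-product norm):
  f1: (p2, p13, p0) → 91.0788
  f2: (p16, p13, p5) → 73.0642
  f3: (p18, p5, p15) → 31.9628
  f4: (p18, p8, p15) → 42.8886
  f5: (p14, p8, p0) → 19.2930
  f6: (p14, p8, p5) → 31.7134
  f7: (p14, p13, p0) → 64.6872
  f8: (p14, p13, p5) → 75.8162
  f9: (p17, p2, p15) → 84.0380
  f10: (p17, p8, p15) → 31.5904
  f11: (p17, p2, p0) → 45.2724
  f12: (p17, p8, p0) → 14.4502
  f13: (p1, p5, p15) → 26.5783
  f14: (p1, p16, p5) → 40.0939
  f15: (p4, p16, p13) → 25.3632
  f16: (p6, p8, p5) → 19.2791
  f17: (p6, p18, p5) → 13.7262
  f18: (p6, p18, p8) → 41.7902
  f19: (p11, p2, p15) → 48.3515
  f20: (p11, p2, p13) → 46.7986
  f21: (p11, p4, p13) → 51.3291
  f22: (p12, p11, p15) → 44.4867
  f23: (p12, p11, p4) → 14.8748
  f24: (p12, p1, p15) → 56.2940
  f25: (p12, p1, p16) → 37.3573
  f26: (p12, p4, p16) → 9.7980
Σ area = 1081.976

Euler characteristic 15−39+26 = 2 ✓
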